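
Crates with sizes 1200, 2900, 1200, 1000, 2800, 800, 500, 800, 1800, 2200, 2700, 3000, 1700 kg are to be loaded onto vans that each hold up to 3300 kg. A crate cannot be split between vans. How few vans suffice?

8

Total = 3000 + 2900 + 2800 + 2700 + 2200 + 1800 + 1700 + 1200 + 1200 + 1000 + 800 + 800 + 500 = 22600 kg.
Lower bound: ⌈22600/3300⌉ = 7 vans.
A packing using 8 vans:
  van 1: 3000 = 3000
  van 2: 2900 = 2900
  van 3: 2800 + 500 = 3300
  van 4: 2700 = 2700
  van 5: 2200 + 1000 = 3200
  van 6: 1800 + 1200 = 3000
  van 7: 1700 + 1200 = 2900
  van 8: 800 + 800 = 1600
No arrangement into 7 vans stays within capacity, so 8 is optimal.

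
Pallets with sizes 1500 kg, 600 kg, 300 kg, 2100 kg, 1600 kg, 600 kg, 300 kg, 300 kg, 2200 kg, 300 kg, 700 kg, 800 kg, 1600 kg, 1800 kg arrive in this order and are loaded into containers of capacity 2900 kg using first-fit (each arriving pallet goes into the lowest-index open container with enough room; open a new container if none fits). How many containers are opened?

  1500 → container 1 (new)  [load 1500/2900]
  600 → container 1  [load 2100/2900]
  300 → container 1  [load 2400/2900]
  2100 → container 2 (new)  [load 2100/2900]
  1600 → container 3 (new)  [load 1600/2900]
  600 → container 2  [load 2700/2900]
  300 → container 1  [load 2700/2900]
  300 → container 3  [load 1900/2900]
  2200 → container 4 (new)  [load 2200/2900]
  300 → container 3  [load 2200/2900]
  700 → container 3  [load 2900/2900]
  800 → container 5 (new)  [load 800/2900]
  1600 → container 5  [load 2400/2900]
  1800 → container 6 (new)  [load 1800/2900]
6 containers opened.

6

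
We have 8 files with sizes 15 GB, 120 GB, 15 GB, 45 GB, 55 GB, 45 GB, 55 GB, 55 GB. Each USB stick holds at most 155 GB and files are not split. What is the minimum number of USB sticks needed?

Total = 120 + 55 + 55 + 55 + 45 + 45 + 15 + 15 = 405 GB.
Lower bound: ⌈405/155⌉ = 3 USB sticks.
A packing using 3 USB sticks:
  USB stick 1: 120 + 15 + 15 = 150
  USB stick 2: 55 + 55 + 45 = 155
  USB stick 3: 55 + 45 = 100
This matches the lower bound, so 3 is optimal.

3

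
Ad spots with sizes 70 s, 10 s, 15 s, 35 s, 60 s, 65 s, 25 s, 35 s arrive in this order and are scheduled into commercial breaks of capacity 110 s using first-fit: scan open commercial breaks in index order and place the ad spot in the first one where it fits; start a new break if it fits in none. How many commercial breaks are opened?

  70 → break 1 (new)  [load 70/110]
  10 → break 1  [load 80/110]
  15 → break 1  [load 95/110]
  35 → break 2 (new)  [load 35/110]
  60 → break 2  [load 95/110]
  65 → break 3 (new)  [load 65/110]
  25 → break 3  [load 90/110]
  35 → break 4 (new)  [load 35/110]
4 commercial breaks opened.

4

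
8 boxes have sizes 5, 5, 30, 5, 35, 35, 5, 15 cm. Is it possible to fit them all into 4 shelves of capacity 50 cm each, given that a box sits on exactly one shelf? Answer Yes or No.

A valid assignment using 3 shelves:
  shelf 1: 35 + 15 = 50
  shelf 2: 35 + 5 + 5 + 5 = 50
  shelf 3: 30 + 5 = 35
That uses only 3 ≤ 4, so 4 shelves are enough.

Yes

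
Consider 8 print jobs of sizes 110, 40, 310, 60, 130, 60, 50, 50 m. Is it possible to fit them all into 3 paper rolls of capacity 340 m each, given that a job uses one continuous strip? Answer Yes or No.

A valid assignment using 3 paper rolls:
  roll 1: 310 = 310
  roll 2: 130 + 110 + 60 + 40 = 340
  roll 3: 60 + 50 + 50 = 160
Every load is within 340 m, so 3 paper rolls suffice.

Yes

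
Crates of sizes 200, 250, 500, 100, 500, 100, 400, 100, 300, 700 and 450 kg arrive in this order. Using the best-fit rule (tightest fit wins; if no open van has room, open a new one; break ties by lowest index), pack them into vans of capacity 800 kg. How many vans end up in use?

6

  200 → van 1 (new)  [load 200/800]
  250 → van 1  [load 450/800]
  500 → van 2 (new)  [load 500/800]
  100 → van 2  [load 600/800]
  500 → van 3 (new)  [load 500/800]
  100 → van 2  [load 700/800]
  400 → van 4 (new)  [load 400/800]
  100 → van 2  [load 800/800]
  300 → van 3  [load 800/800]
  700 → van 5 (new)  [load 700/800]
  450 → van 6 (new)  [load 450/800]
6 vans opened.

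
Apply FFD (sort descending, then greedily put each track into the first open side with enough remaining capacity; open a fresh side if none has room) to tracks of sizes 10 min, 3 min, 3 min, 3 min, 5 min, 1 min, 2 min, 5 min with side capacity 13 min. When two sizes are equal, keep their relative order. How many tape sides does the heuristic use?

3

Sorted descending: 10, 5, 5, 3, 3, 3, 2, 1.
  10 → side 1 (new)  [load 10/13]
  5 → side 2 (new)  [load 5/13]
  5 → side 2  [load 10/13]
  3 → side 1  [load 13/13]
  3 → side 2  [load 13/13]
  3 → side 3 (new)  [load 3/13]
  2 → side 3  [load 5/13]
  1 → side 3  [load 6/13]
3 tape sides opened.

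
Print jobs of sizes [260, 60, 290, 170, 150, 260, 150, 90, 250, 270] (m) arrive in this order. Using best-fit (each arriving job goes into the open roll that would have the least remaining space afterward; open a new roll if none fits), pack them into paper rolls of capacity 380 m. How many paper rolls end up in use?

  260 → roll 1 (new)  [load 260/380]
  60 → roll 1  [load 320/380]
  290 → roll 2 (new)  [load 290/380]
  170 → roll 3 (new)  [load 170/380]
  150 → roll 3  [load 320/380]
  260 → roll 4 (new)  [load 260/380]
  150 → roll 5 (new)  [load 150/380]
  90 → roll 2  [load 380/380]
  250 → roll 6 (new)  [load 250/380]
  270 → roll 7 (new)  [load 270/380]
7 paper rolls opened.

7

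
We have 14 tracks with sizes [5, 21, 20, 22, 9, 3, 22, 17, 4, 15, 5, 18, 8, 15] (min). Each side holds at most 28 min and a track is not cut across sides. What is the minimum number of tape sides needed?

8

Total = 22 + 22 + 21 + 20 + 18 + 17 + 15 + 15 + 9 + 8 + 5 + 5 + 4 + 3 = 184 min.
Lower bound: ⌈184/28⌉ = 7 tape sides.
Also, 8 tracks each exceed 14 min, and no two of those can share a side, so at least 8 tape sides are needed.
A packing using 8 tape sides:
  side 1: 22 + 5 = 27
  side 2: 22 + 5 = 27
  side 3: 21 + 4 + 3 = 28
  side 4: 20 + 8 = 28
  side 5: 18 + 9 = 27
  side 6: 17 = 17
  side 7: 15 = 15
  side 8: 15 = 15
This matches the lower bound, so 8 is optimal.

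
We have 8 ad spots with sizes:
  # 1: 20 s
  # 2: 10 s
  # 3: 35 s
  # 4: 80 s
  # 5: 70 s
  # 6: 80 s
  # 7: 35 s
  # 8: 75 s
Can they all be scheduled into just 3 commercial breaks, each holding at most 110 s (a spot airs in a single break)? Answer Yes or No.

Total = 405 s; ⌈405/110⌉ = 4.
At least 4 commercial breaks are required, but only 3 are allowed.

No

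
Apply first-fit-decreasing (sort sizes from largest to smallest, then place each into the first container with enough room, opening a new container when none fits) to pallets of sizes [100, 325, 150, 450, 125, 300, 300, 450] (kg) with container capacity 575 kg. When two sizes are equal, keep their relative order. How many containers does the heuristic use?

5

Sorted descending: 450, 450, 325, 300, 300, 150, 125, 100.
  450 → container 1 (new)  [load 450/575]
  450 → container 2 (new)  [load 450/575]
  325 → container 3 (new)  [load 325/575]
  300 → container 4 (new)  [load 300/575]
  300 → container 5 (new)  [load 300/575]
  150 → container 3  [load 475/575]
  125 → container 1  [load 575/575]
  100 → container 2  [load 550/575]
5 containers opened.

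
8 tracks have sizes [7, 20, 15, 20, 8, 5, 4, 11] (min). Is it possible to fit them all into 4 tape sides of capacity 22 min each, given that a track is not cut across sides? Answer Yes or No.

Total = 90 min; ⌈90/22⌉ = 5.
At least 5 tape sides are required, but only 4 are allowed.

No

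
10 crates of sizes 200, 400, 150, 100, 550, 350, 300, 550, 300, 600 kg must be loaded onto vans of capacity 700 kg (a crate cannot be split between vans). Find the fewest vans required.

Total = 600 + 550 + 550 + 400 + 350 + 300 + 300 + 200 + 150 + 100 = 3500 kg.
Lower bound: ⌈3500/700⌉ = 5 vans.
A packing using 6 vans:
  van 1: 600 + 100 = 700
  van 2: 550 + 150 = 700
  van 3: 550 = 550
  van 4: 400 + 300 = 700
  van 5: 350 + 300 = 650
  van 6: 200 = 200
No arrangement into 5 vans stays within capacity, so 6 is optimal.

6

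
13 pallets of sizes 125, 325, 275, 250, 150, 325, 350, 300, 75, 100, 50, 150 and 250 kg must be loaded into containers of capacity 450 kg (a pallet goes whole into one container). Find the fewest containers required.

Total = 350 + 325 + 325 + 300 + 275 + 250 + 250 + 150 + 150 + 125 + 100 + 75 + 50 = 2725 kg.
Lower bound: ⌈2725/450⌉ = 7 containers.
A packing using 7 containers:
  container 1: 350 + 100 = 450
  container 2: 325 + 125 = 450
  container 3: 325 + 75 + 50 = 450
  container 4: 300 + 150 = 450
  container 5: 275 + 150 = 425
  container 6: 250 = 250
  container 7: 250 = 250
This matches the lower bound, so 7 is optimal.

7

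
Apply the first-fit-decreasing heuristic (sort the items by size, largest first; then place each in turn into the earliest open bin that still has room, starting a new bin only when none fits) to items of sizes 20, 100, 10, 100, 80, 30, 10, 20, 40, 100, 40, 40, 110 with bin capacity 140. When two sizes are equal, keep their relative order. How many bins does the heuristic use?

Sorted descending: 110, 100, 100, 100, 80, 40, 40, 40, 30, 20, 20, 10, 10.
  110 → bin 1 (new)  [load 110/140]
  100 → bin 2 (new)  [load 100/140]
  100 → bin 3 (new)  [load 100/140]
  100 → bin 4 (new)  [load 100/140]
  80 → bin 5 (new)  [load 80/140]
  40 → bin 2  [load 140/140]
  40 → bin 3  [load 140/140]
  40 → bin 4  [load 140/140]
  30 → bin 1  [load 140/140]
  20 → bin 5  [load 100/140]
  20 → bin 5  [load 120/140]
  10 → bin 5  [load 130/140]
  10 → bin 5  [load 140/140]
5 bins opened.

5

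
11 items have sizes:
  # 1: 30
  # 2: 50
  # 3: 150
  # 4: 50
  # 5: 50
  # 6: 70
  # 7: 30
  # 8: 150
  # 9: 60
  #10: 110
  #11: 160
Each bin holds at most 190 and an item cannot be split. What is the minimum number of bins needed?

Total = 160 + 150 + 150 + 110 + 70 + 60 + 50 + 50 + 50 + 30 + 30 = 910.
Lower bound: ⌈910/190⌉ = 5 bins.
A packing using 6 bins:
  bin 1: 160 + 30 = 190
  bin 2: 150 + 30 = 180
  bin 3: 150 = 150
  bin 4: 110 + 70 = 180
  bin 5: 60 + 50 + 50 = 160
  bin 6: 50 = 50
No arrangement into 5 bins stays within capacity, so 6 is optimal.

6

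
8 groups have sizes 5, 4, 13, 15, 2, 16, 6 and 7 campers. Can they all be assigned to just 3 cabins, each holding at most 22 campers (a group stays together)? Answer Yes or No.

No

Total = 68 campers; ⌈68/22⌉ = 4.
At least 4 cabins are required, but only 3 are allowed.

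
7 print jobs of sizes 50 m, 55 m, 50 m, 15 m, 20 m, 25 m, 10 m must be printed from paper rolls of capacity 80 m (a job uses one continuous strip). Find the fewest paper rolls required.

3

Total = 55 + 50 + 50 + 25 + 20 + 15 + 10 = 225 m.
Lower bound: ⌈225/80⌉ = 3 paper rolls.
A packing using 3 paper rolls:
  roll 1: 55 + 25 = 80
  roll 2: 50 + 20 + 10 = 80
  roll 3: 50 + 15 = 65
This matches the lower bound, so 3 is optimal.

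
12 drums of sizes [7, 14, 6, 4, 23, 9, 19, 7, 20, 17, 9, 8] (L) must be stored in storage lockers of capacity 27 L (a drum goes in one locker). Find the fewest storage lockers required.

6

Total = 23 + 20 + 19 + 17 + 14 + 9 + 9 + 8 + 7 + 7 + 6 + 4 = 143 L.
Lower bound: ⌈143/27⌉ = 6 storage lockers.
A packing using 6 storage lockers:
  locker 1: 23 + 4 = 27
  locker 2: 20 + 7 = 27
  locker 3: 19 + 8 = 27
  locker 4: 17 + 9 = 26
  locker 5: 14 + 9 = 23
  locker 6: 7 + 6 = 13
This matches the lower bound, so 6 is optimal.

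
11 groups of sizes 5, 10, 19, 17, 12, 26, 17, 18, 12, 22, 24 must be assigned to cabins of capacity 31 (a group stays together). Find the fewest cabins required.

Total = 26 + 24 + 22 + 19 + 18 + 17 + 17 + 12 + 12 + 10 + 5 = 182.
Lower bound: ⌈182/31⌉ = 6 cabins.
Also, 7 groups each exceed 31/2, and no two of those can share a cabin, so at least 7 cabins are needed.
A packing using 7 cabins:
  cabin 1: 26 + 5 = 31
  cabin 2: 24 = 24
  cabin 3: 22 = 22
  cabin 4: 19 + 12 = 31
  cabin 5: 18 + 12 = 30
  cabin 6: 17 + 10 = 27
  cabin 7: 17 = 17
This matches the lower bound, so 7 is optimal.

7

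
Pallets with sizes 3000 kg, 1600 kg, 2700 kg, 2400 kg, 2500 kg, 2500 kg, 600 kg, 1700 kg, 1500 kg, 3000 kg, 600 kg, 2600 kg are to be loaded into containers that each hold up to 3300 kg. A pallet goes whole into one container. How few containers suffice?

9

Total = 3000 + 3000 + 2700 + 2600 + 2500 + 2500 + 2400 + 1700 + 1600 + 1500 + 600 + 600 = 24700 kg.
Lower bound: ⌈24700/3300⌉ = 8 containers.
A packing using 9 containers:
  container 1: 3000 = 3000
  container 2: 3000 = 3000
  container 3: 2700 + 600 = 3300
  container 4: 2600 + 600 = 3200
  container 5: 2500 = 2500
  container 6: 2500 = 2500
  container 7: 2400 = 2400
  container 8: 1700 + 1600 = 3300
  container 9: 1500 = 1500
No arrangement into 8 containers stays within capacity, so 9 is optimal.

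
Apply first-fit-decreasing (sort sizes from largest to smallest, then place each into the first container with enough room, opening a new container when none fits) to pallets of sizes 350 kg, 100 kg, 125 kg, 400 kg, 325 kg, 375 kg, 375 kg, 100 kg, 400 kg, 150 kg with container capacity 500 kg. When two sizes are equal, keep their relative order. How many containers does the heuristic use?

6

Sorted descending: 400, 400, 375, 375, 350, 325, 150, 125, 100, 100.
  400 → container 1 (new)  [load 400/500]
  400 → container 2 (new)  [load 400/500]
  375 → container 3 (new)  [load 375/500]
  375 → container 4 (new)  [load 375/500]
  350 → container 5 (new)  [load 350/500]
  325 → container 6 (new)  [load 325/500]
  150 → container 5  [load 500/500]
  125 → container 3  [load 500/500]
  100 → container 1  [load 500/500]
  100 → container 2  [load 500/500]
6 containers opened.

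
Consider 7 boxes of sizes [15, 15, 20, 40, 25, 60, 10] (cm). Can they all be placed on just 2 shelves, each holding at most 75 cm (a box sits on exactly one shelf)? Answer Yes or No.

Total = 185 cm; ⌈185/75⌉ = 3.
At least 3 shelves are required, but only 2 are allowed.

No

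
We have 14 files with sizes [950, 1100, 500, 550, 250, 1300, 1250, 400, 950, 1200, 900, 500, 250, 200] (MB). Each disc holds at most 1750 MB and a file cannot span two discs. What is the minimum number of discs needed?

Total = 1300 + 1250 + 1200 + 1100 + 950 + 950 + 900 + 550 + 500 + 500 + 400 + 250 + 250 + 200 = 10300 MB.
Lower bound: ⌈10300/1750⌉ = 6 discs.
Also, 7 files each exceed 875 MB, and no two of those can share a disc, so at least 7 discs are needed.
A packing using 7 discs:
  disc 1: 1300 + 400 = 1700
  disc 2: 1250 + 500 = 1750
  disc 3: 1200 + 550 = 1750
  disc 4: 1100 + 500 = 1600
  disc 5: 950 + 250 + 250 + 200 = 1650
  disc 6: 950 = 950
  disc 7: 900 = 900
This matches the lower bound, so 7 is optimal.

7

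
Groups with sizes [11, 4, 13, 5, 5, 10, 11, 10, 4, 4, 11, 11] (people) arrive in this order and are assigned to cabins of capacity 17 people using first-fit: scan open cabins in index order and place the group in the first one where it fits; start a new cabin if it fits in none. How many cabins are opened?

8

  11 → cabin 1 (new)  [load 11/17]
  4 → cabin 1  [load 15/17]
  13 → cabin 2 (new)  [load 13/17]
  5 → cabin 3 (new)  [load 5/17]
  5 → cabin 3  [load 10/17]
  10 → cabin 4 (new)  [load 10/17]
  11 → cabin 5 (new)  [load 11/17]
  10 → cabin 6 (new)  [load 10/17]
  4 → cabin 2  [load 17/17]
  4 → cabin 3  [load 14/17]
  11 → cabin 7 (new)  [load 11/17]
  11 → cabin 8 (new)  [load 11/17]
8 cabins opened.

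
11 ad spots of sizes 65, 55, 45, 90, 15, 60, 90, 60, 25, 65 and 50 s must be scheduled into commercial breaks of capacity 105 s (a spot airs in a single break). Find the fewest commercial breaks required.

Total = 90 + 90 + 65 + 65 + 60 + 60 + 55 + 50 + 45 + 25 + 15 = 620 s.
Lower bound: ⌈620/105⌉ = 6 commercial breaks.
Also, 7 ad spots each exceed 105/2 s, and no two of those can share a break, so at least 7 commercial breaks are needed.
A packing using 7 commercial breaks:
  break 1: 90 + 15 = 105
  break 2: 90 = 90
  break 3: 65 + 25 = 90
  break 4: 65 = 65
  break 5: 60 + 45 = 105
  break 6: 60 = 60
  break 7: 55 + 50 = 105
This matches the lower bound, so 7 is optimal.

7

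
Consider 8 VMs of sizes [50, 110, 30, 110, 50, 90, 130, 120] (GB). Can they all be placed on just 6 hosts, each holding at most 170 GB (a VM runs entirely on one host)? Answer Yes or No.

A valid assignment using 5 hosts:
  host 1: 130 + 30 = 160
  host 2: 120 + 50 = 170
  host 3: 110 + 50 = 160
  host 4: 110 = 110
  host 5: 90 = 90
That uses only 5 ≤ 6, so 6 hosts are enough.

Yes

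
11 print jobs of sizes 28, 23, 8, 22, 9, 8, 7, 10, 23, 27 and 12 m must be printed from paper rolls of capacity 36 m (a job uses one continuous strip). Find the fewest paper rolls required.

Total = 28 + 27 + 23 + 23 + 22 + 12 + 10 + 9 + 8 + 8 + 7 = 177 m.
Lower bound: ⌈177/36⌉ = 5 paper rolls.
A packing using 6 paper rolls:
  roll 1: 28 + 8 = 36
  roll 2: 27 + 9 = 36
  roll 3: 23 + 12 = 35
  roll 4: 23 + 10 = 33
  roll 5: 22 + 8 = 30
  roll 6: 7 = 7
No arrangement into 5 paper rolls stays within capacity, so 6 is optimal.

6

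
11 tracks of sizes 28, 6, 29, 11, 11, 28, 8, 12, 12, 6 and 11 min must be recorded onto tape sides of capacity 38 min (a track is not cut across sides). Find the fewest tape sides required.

5

Total = 29 + 28 + 28 + 12 + 12 + 11 + 11 + 11 + 8 + 6 + 6 = 162 min.
Lower bound: ⌈162/38⌉ = 5 tape sides.
A packing using 5 tape sides:
  side 1: 29 + 8 = 37
  side 2: 28 + 6 = 34
  side 3: 28 + 6 = 34
  side 4: 12 + 12 + 11 = 35
  side 5: 11 + 11 = 22
This matches the lower bound, so 5 is optimal.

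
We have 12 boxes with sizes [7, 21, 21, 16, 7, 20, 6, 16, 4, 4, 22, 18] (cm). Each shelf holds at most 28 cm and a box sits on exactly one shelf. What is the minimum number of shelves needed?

Total = 22 + 21 + 21 + 20 + 18 + 16 + 16 + 7 + 7 + 6 + 4 + 4 = 162 cm.
Lower bound: ⌈162/28⌉ = 6 shelves.
Also, 7 boxes each exceed 14 cm, and no two of those can share a shelf, so at least 7 shelves are needed.
A packing using 7 shelves:
  shelf 1: 22 + 6 = 28
  shelf 2: 21 + 7 = 28
  shelf 3: 21 + 7 = 28
  shelf 4: 20 + 4 + 4 = 28
  shelf 5: 18 = 18
  shelf 6: 16 = 16
  shelf 7: 16 = 16
This matches the lower bound, so 7 is optimal.

7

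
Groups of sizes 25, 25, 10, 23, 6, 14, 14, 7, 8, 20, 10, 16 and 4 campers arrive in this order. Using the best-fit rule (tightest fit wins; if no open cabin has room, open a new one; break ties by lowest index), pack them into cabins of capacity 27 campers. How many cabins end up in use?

8

  25 → cabin 1 (new)  [load 25/27]
  25 → cabin 2 (new)  [load 25/27]
  10 → cabin 3 (new)  [load 10/27]
  23 → cabin 4 (new)  [load 23/27]
  6 → cabin 3  [load 16/27]
  14 → cabin 5 (new)  [load 14/27]
  14 → cabin 6 (new)  [load 14/27]
  7 → cabin 3  [load 23/27]
  8 → cabin 5  [load 22/27]
  20 → cabin 7 (new)  [load 20/27]
  10 → cabin 6  [load 24/27]
  16 → cabin 8 (new)  [load 16/27]
  4 → cabin 3  [load 27/27]
8 cabins opened.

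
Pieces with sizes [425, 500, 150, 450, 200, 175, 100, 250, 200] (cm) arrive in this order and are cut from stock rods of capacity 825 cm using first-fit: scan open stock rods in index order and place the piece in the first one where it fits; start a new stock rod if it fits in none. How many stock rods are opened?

  425 → stock rod 1 (new)  [load 425/825]
  500 → stock rod 2 (new)  [load 500/825]
  150 → stock rod 1  [load 575/825]
  450 → stock rod 3 (new)  [load 450/825]
  200 → stock rod 1  [load 775/825]
  175 → stock rod 2  [load 675/825]
  100 → stock rod 2  [load 775/825]
  250 → stock rod 3  [load 700/825]
  200 → stock rod 4 (new)  [load 200/825]
4 stock rods opened.

4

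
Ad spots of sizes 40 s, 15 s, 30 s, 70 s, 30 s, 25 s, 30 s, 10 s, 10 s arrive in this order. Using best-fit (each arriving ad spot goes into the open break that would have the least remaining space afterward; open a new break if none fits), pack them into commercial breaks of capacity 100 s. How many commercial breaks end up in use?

  40 → break 1 (new)  [load 40/100]
  15 → break 1  [load 55/100]
  30 → break 1  [load 85/100]
  70 → break 2 (new)  [load 70/100]
  30 → break 2  [load 100/100]
  25 → break 3 (new)  [load 25/100]
  30 → break 3  [load 55/100]
  10 → break 1  [load 95/100]
  10 → break 3  [load 65/100]
3 commercial breaks opened.

3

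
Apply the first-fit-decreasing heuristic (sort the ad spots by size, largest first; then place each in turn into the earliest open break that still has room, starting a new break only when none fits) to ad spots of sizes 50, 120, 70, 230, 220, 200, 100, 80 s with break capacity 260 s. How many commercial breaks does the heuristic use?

5

Sorted descending: 230, 220, 200, 120, 100, 80, 70, 50.
  230 → break 1 (new)  [load 230/260]
  220 → break 2 (new)  [load 220/260]
  200 → break 3 (new)  [load 200/260]
  120 → break 4 (new)  [load 120/260]
  100 → break 4  [load 220/260]
  80 → break 5 (new)  [load 80/260]
  70 → break 5  [load 150/260]
  50 → break 3  [load 250/260]
5 commercial breaks opened.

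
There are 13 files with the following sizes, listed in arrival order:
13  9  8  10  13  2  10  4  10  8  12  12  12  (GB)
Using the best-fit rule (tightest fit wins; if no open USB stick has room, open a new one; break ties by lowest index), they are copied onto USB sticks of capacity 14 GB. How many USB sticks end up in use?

11

  13 → USB stick 1 (new)  [load 13/14]
  9 → USB stick 2 (new)  [load 9/14]
  8 → USB stick 3 (new)  [load 8/14]
  10 → USB stick 4 (new)  [load 10/14]
  13 → USB stick 5 (new)  [load 13/14]
  2 → USB stick 4  [load 12/14]
  10 → USB stick 6 (new)  [load 10/14]
  4 → USB stick 6  [load 14/14]
  10 → USB stick 7 (new)  [load 10/14]
  8 → USB stick 8 (new)  [load 8/14]
  12 → USB stick 9 (new)  [load 12/14]
  12 → USB stick 10 (new)  [load 12/14]
  12 → USB stick 11 (new)  [load 12/14]
11 USB sticks opened.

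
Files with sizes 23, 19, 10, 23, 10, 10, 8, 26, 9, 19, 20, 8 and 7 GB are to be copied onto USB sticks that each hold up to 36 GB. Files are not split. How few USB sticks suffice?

Total = 26 + 23 + 23 + 20 + 19 + 19 + 10 + 10 + 10 + 9 + 8 + 8 + 7 = 192 GB.
Lower bound: ⌈192/36⌉ = 6 USB sticks.
A packing using 6 USB sticks:
  USB stick 1: 26 + 10 = 36
  USB stick 2: 23 + 10 = 33
  USB stick 3: 23 + 10 = 33
  USB stick 4: 20 + 9 + 7 = 36
  USB stick 5: 19 + 8 + 8 = 35
  USB stick 6: 19 = 19
This matches the lower bound, so 6 is optimal.

6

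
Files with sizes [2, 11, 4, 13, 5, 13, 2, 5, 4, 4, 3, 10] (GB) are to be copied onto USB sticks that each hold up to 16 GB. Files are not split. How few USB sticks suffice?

5

Total = 13 + 13 + 11 + 10 + 5 + 5 + 4 + 4 + 4 + 3 + 2 + 2 = 76 GB.
Lower bound: ⌈76/16⌉ = 5 USB sticks.
A packing using 5 USB sticks:
  USB stick 1: 13 + 3 = 16
  USB stick 2: 13 + 2 = 15
  USB stick 3: 11 + 5 = 16
  USB stick 4: 10 + 5 = 15
  USB stick 5: 4 + 4 + 4 + 2 = 14
This matches the lower bound, so 5 is optimal.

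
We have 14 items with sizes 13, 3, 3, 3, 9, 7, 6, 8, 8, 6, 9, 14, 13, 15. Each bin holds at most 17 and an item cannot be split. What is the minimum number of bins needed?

8

Total = 15 + 14 + 13 + 13 + 9 + 9 + 8 + 8 + 7 + 6 + 6 + 3 + 3 + 3 = 117.
Lower bound: ⌈117/17⌉ = 7 bins.
A packing using 8 bins:
  bin 1: 15 = 15
  bin 2: 14 + 3 = 17
  bin 3: 13 + 3 = 16
  bin 4: 13 + 3 = 16
  bin 5: 9 + 8 = 17
  bin 6: 9 + 8 = 17
  bin 7: 7 + 6 = 13
  bin 8: 6 = 6
No arrangement into 7 bins stays within capacity, so 8 is optimal.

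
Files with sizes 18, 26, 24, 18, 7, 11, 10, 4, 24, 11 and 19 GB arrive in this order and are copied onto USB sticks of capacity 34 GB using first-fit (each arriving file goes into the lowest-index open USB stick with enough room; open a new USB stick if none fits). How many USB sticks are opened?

6

  18 → USB stick 1 (new)  [load 18/34]
  26 → USB stick 2 (new)  [load 26/34]
  24 → USB stick 3 (new)  [load 24/34]
  18 → USB stick 4 (new)  [load 18/34]
  7 → USB stick 1  [load 25/34]
  11 → USB stick 4  [load 29/34]
  10 → USB stick 3  [load 34/34]
  4 → USB stick 1  [load 29/34]
  24 → USB stick 5 (new)  [load 24/34]
  11 → USB stick 6 (new)  [load 11/34]
  19 → USB stick 6  [load 30/34]
6 USB sticks opened.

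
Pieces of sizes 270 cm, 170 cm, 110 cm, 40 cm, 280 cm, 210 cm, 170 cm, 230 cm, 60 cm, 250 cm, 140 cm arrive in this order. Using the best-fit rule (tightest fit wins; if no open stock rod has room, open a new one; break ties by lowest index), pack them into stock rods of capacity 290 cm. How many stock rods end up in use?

8

  270 → stock rod 1 (new)  [load 270/290]
  170 → stock rod 2 (new)  [load 170/290]
  110 → stock rod 2  [load 280/290]
  40 → stock rod 3 (new)  [load 40/290]
  280 → stock rod 4 (new)  [load 280/290]
  210 → stock rod 3  [load 250/290]
  170 → stock rod 5 (new)  [load 170/290]
  230 → stock rod 6 (new)  [load 230/290]
  60 → stock rod 6  [load 290/290]
  250 → stock rod 7 (new)  [load 250/290]
  140 → stock rod 8 (new)  [load 140/290]
8 stock rods opened.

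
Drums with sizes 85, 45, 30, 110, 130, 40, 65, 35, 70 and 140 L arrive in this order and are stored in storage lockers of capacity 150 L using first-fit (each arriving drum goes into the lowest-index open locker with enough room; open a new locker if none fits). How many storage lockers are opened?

6

  85 → locker 1 (new)  [load 85/150]
  45 → locker 1  [load 130/150]
  30 → locker 2 (new)  [load 30/150]
  110 → locker 2  [load 140/150]
  130 → locker 3 (new)  [load 130/150]
  40 → locker 4 (new)  [load 40/150]
  65 → locker 4  [load 105/150]
  35 → locker 4  [load 140/150]
  70 → locker 5 (new)  [load 70/150]
  140 → locker 6 (new)  [load 140/150]
6 storage lockers opened.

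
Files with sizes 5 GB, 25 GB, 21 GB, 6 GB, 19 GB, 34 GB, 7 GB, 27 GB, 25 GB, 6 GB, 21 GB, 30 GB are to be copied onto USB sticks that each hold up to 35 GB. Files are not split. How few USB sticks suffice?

Total = 34 + 30 + 27 + 25 + 25 + 21 + 21 + 19 + 7 + 6 + 6 + 5 = 226 GB.
Lower bound: ⌈226/35⌉ = 7 USB sticks.
Also, 8 files each exceed 35/2 GB, and no two of those can share a USB stick, so at least 8 USB sticks are needed.
A packing using 8 USB sticks:
  USB stick 1: 34 = 34
  USB stick 2: 30 + 5 = 35
  USB stick 3: 27 + 7 = 34
  USB stick 4: 25 + 6 = 31
  USB stick 5: 25 + 6 = 31
  USB stick 6: 21 = 21
  USB stick 7: 21 = 21
  USB stick 8: 19 = 19
This matches the lower bound, so 8 is optimal.

8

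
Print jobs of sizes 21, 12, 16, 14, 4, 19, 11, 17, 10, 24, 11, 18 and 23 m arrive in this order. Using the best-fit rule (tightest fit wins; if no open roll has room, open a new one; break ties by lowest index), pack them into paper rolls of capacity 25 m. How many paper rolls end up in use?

  21 → roll 1 (new)  [load 21/25]
  12 → roll 2 (new)  [load 12/25]
  16 → roll 3 (new)  [load 16/25]
  14 → roll 4 (new)  [load 14/25]
  4 → roll 1  [load 25/25]
  19 → roll 5 (new)  [load 19/25]
  11 → roll 4  [load 25/25]
  17 → roll 6 (new)  [load 17/25]
  10 → roll 2  [load 22/25]
  24 → roll 7 (new)  [load 24/25]
  11 → roll 8 (new)  [load 11/25]
  18 → roll 9 (new)  [load 18/25]
  23 → roll 10 (new)  [load 23/25]
10 paper rolls opened.

10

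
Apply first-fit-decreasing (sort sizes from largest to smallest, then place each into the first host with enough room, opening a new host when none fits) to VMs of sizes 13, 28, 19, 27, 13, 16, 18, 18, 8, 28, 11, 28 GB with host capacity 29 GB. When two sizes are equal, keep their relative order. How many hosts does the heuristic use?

9

Sorted descending: 28, 28, 28, 27, 19, 18, 18, 16, 13, 13, 11, 8.
  28 → host 1 (new)  [load 28/29]
  28 → host 2 (new)  [load 28/29]
  28 → host 3 (new)  [load 28/29]
  27 → host 4 (new)  [load 27/29]
  19 → host 5 (new)  [load 19/29]
  18 → host 6 (new)  [load 18/29]
  18 → host 7 (new)  [load 18/29]
  16 → host 8 (new)  [load 16/29]
  13 → host 8  [load 29/29]
  13 → host 9 (new)  [load 13/29]
  11 → host 6  [load 29/29]
  8 → host 5  [load 27/29]
9 hosts opened.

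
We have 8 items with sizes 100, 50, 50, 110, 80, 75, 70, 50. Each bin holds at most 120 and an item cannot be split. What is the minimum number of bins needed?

6

Total = 110 + 100 + 80 + 75 + 70 + 50 + 50 + 50 = 585.
Lower bound: ⌈585/120⌉ = 5 bins.
A packing using 6 bins:
  bin 1: 110 = 110
  bin 2: 100 = 100
  bin 3: 80 = 80
  bin 4: 75 = 75
  bin 5: 70 + 50 = 120
  bin 6: 50 + 50 = 100
No arrangement into 5 bins stays within capacity, so 6 is optimal.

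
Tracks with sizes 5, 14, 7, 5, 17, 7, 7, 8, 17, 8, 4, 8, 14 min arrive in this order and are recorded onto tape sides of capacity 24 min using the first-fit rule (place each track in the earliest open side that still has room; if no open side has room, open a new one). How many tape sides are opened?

6

  5 → side 1 (new)  [load 5/24]
  14 → side 1  [load 19/24]
  7 → side 2 (new)  [load 7/24]
  5 → side 1  [load 24/24]
  17 → side 2  [load 24/24]
  7 → side 3 (new)  [load 7/24]
  7 → side 3  [load 14/24]
  8 → side 3  [load 22/24]
  17 → side 4 (new)  [load 17/24]
  8 → side 5 (new)  [load 8/24]
  4 → side 4  [load 21/24]
  8 → side 5  [load 16/24]
  14 → side 6 (new)  [load 14/24]
6 tape sides opened.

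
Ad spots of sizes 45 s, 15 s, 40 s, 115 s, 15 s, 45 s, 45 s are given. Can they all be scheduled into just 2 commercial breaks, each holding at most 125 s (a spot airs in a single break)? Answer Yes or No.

Total = 320 s; ⌈320/125⌉ = 3.
At least 3 commercial breaks are required, but only 2 are allowed.

No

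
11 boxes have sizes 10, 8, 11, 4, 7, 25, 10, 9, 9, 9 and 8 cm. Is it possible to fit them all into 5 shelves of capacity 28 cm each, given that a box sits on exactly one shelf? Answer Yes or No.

A valid assignment using 5 shelves:
  shelf 1: 25 = 25
  shelf 2: 11 + 10 + 7 = 28
  shelf 3: 10 + 9 + 9 = 28
  shelf 4: 9 + 8 + 8 = 25
  shelf 5: 4 = 4
Every load is within 28 cm, so 5 shelves suffice.

Yes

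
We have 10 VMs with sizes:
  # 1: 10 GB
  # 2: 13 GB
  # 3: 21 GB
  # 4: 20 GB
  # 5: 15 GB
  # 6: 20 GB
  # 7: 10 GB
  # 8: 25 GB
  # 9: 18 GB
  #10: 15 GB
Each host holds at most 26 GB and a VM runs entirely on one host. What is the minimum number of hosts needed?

8

Total = 25 + 21 + 20 + 20 + 18 + 15 + 15 + 13 + 10 + 10 = 167 GB.
Lower bound: ⌈167/26⌉ = 7 hosts.
A packing using 8 hosts:
  host 1: 25 = 25
  host 2: 21 = 21
  host 3: 20 = 20
  host 4: 20 = 20
  host 5: 18 = 18
  host 6: 15 + 10 = 25
  host 7: 15 + 10 = 25
  host 8: 13 = 13
No arrangement into 7 hosts stays within capacity, so 8 is optimal.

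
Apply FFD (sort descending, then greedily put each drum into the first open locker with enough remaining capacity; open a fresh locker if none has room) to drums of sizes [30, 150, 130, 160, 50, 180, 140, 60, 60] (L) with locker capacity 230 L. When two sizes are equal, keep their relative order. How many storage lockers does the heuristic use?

Sorted descending: 180, 160, 150, 140, 130, 60, 60, 50, 30.
  180 → locker 1 (new)  [load 180/230]
  160 → locker 2 (new)  [load 160/230]
  150 → locker 3 (new)  [load 150/230]
  140 → locker 4 (new)  [load 140/230]
  130 → locker 5 (new)  [load 130/230]
  60 → locker 2  [load 220/230]
  60 → locker 3  [load 210/230]
  50 → locker 1  [load 230/230]
  30 → locker 4  [load 170/230]
5 storage lockers opened.

5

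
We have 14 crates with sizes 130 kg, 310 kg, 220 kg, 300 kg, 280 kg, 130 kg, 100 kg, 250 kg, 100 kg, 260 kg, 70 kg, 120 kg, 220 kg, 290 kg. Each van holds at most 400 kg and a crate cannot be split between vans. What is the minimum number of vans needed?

Total = 310 + 300 + 290 + 280 + 260 + 250 + 220 + 220 + 130 + 130 + 120 + 100 + 100 + 70 = 2780 kg.
Lower bound: ⌈2780/400⌉ = 7 vans.
Also, 8 crates each exceed 200 kg, and no two of those can share a van, so at least 8 vans are needed.
A packing using 8 vans:
  van 1: 310 + 70 = 380
  van 2: 300 + 100 = 400
  van 3: 290 + 100 = 390
  van 4: 280 + 120 = 400
  van 5: 260 + 130 = 390
  van 6: 250 + 130 = 380
  van 7: 220 = 220
  van 8: 220 = 220
This matches the lower bound, so 8 is optimal.

8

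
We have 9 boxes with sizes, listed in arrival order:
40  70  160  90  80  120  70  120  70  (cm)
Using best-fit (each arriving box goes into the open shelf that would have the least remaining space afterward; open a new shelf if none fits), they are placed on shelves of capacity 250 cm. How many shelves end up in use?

4

  40 → shelf 1 (new)  [load 40/250]
  70 → shelf 1  [load 110/250]
  160 → shelf 2 (new)  [load 160/250]
  90 → shelf 2  [load 250/250]
  80 → shelf 1  [load 190/250]
  120 → shelf 3 (new)  [load 120/250]
  70 → shelf 3  [load 190/250]
  120 → shelf 4 (new)  [load 120/250]
  70 → shelf 4  [load 190/250]
4 shelves opened.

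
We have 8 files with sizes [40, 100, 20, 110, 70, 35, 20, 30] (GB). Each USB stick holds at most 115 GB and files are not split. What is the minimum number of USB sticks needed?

4

Total = 110 + 100 + 70 + 40 + 35 + 30 + 20 + 20 = 425 GB.
Lower bound: ⌈425/115⌉ = 4 USB sticks.
A packing using 4 USB sticks:
  USB stick 1: 110 = 110
  USB stick 2: 100 = 100
  USB stick 3: 70 + 40 = 110
  USB stick 4: 35 + 30 + 20 + 20 = 105
This matches the lower bound, so 4 is optimal.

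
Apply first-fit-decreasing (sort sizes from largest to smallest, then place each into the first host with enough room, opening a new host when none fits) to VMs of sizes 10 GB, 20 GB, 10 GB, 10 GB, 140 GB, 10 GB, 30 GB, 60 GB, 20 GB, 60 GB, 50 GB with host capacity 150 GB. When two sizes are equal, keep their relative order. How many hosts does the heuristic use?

3

Sorted descending: 140, 60, 60, 50, 30, 20, 20, 10, 10, 10, 10.
  140 → host 1 (new)  [load 140/150]
  60 → host 2 (new)  [load 60/150]
  60 → host 2  [load 120/150]
  50 → host 3 (new)  [load 50/150]
  30 → host 2  [load 150/150]
  20 → host 3  [load 70/150]
  20 → host 3  [load 90/150]
  10 → host 1  [load 150/150]
  10 → host 3  [load 100/150]
  10 → host 3  [load 110/150]
  10 → host 3  [load 120/150]
3 hosts opened.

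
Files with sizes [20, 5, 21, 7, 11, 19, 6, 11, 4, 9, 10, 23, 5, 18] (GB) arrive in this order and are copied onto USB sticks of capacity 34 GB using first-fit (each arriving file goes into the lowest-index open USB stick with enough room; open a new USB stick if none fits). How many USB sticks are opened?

6

  20 → USB stick 1 (new)  [load 20/34]
  5 → USB stick 1  [load 25/34]
  21 → USB stick 2 (new)  [load 21/34]
  7 → USB stick 1  [load 32/34]
  11 → USB stick 2  [load 32/34]
  19 → USB stick 3 (new)  [load 19/34]
  6 → USB stick 3  [load 25/34]
  11 → USB stick 4 (new)  [load 11/34]
  4 → USB stick 3  [load 29/34]
  9 → USB stick 4  [load 20/34]
  10 → USB stick 4  [load 30/34]
  23 → USB stick 5 (new)  [load 23/34]
  5 → USB stick 3  [load 34/34]
  18 → USB stick 6 (new)  [load 18/34]
6 USB sticks opened.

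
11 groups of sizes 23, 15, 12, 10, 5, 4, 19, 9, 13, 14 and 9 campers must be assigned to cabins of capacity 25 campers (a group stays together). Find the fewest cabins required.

6

Total = 23 + 19 + 15 + 14 + 13 + 12 + 10 + 9 + 9 + 5 + 4 = 133 campers.
Lower bound: ⌈133/25⌉ = 6 cabins.
A packing using 6 cabins:
  cabin 1: 23 = 23
  cabin 2: 19 + 5 = 24
  cabin 3: 15 + 10 = 25
  cabin 4: 14 + 9 = 23
  cabin 5: 13 + 12 = 25
  cabin 6: 9 + 4 = 13
This matches the lower bound, so 6 is optimal.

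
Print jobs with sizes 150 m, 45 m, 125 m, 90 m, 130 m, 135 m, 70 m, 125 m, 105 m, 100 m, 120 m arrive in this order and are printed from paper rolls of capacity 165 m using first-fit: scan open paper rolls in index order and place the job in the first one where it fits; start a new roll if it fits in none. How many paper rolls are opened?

10

  150 → roll 1 (new)  [load 150/165]
  45 → roll 2 (new)  [load 45/165]
  125 → roll 3 (new)  [load 125/165]
  90 → roll 2  [load 135/165]
  130 → roll 4 (new)  [load 130/165]
  135 → roll 5 (new)  [load 135/165]
  70 → roll 6 (new)  [load 70/165]
  125 → roll 7 (new)  [load 125/165]
  105 → roll 8 (new)  [load 105/165]
  100 → roll 9 (new)  [load 100/165]
  120 → roll 10 (new)  [load 120/165]
10 paper rolls opened.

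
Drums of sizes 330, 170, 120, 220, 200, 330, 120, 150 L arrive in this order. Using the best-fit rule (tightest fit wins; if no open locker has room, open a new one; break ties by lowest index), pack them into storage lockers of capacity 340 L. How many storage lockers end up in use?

6

  330 → locker 1 (new)  [load 330/340]
  170 → locker 2 (new)  [load 170/340]
  120 → locker 2  [load 290/340]
  220 → locker 3 (new)  [load 220/340]
  200 → locker 4 (new)  [load 200/340]
  330 → locker 5 (new)  [load 330/340]
  120 → locker 3  [load 340/340]
  150 → locker 6 (new)  [load 150/340]
6 storage lockers opened.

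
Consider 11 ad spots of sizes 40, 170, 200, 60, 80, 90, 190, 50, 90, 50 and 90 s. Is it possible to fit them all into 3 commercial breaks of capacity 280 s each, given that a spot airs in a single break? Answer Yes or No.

Total = 1110 s; ⌈1110/280⌉ = 4.
At least 4 commercial breaks are required, but only 3 are allowed.

No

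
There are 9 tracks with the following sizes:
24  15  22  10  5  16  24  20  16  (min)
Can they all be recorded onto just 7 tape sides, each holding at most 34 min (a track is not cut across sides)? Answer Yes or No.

A valid assignment using 6 tape sides:
  side 1: 24 + 10 = 34
  side 2: 24 + 5 = 29
  side 3: 22 = 22
  side 4: 20 = 20
  side 5: 16 + 16 = 32
  side 6: 15 = 15
That uses only 6 ≤ 7, so 7 tape sides are enough.

Yes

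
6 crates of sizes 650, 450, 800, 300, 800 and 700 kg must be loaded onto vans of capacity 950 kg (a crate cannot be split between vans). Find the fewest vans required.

Total = 800 + 800 + 700 + 650 + 450 + 300 = 3700 kg.
Lower bound: ⌈3700/950⌉ = 4 vans.
A packing using 5 vans:
  van 1: 800 = 800
  van 2: 800 = 800
  van 3: 700 = 700
  van 4: 650 + 300 = 950
  van 5: 450 = 450
No arrangement into 4 vans stays within capacity, so 5 is optimal.

5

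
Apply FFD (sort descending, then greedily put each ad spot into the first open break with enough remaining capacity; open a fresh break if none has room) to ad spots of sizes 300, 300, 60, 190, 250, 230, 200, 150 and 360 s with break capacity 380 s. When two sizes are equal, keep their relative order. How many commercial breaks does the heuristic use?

Sorted descending: 360, 300, 300, 250, 230, 200, 190, 150, 60.
  360 → break 1 (new)  [load 360/380]
  300 → break 2 (new)  [load 300/380]
  300 → break 3 (new)  [load 300/380]
  250 → break 4 (new)  [load 250/380]
  230 → break 5 (new)  [load 230/380]
  200 → break 6 (new)  [load 200/380]
  190 → break 7 (new)  [load 190/380]
  150 → break 5  [load 380/380]
  60 → break 2  [load 360/380]
7 commercial breaks opened.

7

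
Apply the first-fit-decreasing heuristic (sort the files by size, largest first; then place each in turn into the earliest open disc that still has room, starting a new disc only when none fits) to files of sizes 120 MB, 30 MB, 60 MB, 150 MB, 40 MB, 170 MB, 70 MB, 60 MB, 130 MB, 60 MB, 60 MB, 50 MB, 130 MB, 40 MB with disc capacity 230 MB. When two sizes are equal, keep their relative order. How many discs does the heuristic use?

Sorted descending: 170, 150, 130, 130, 120, 70, 60, 60, 60, 60, 50, 40, 40, 30.
  170 → disc 1 (new)  [load 170/230]
  150 → disc 2 (new)  [load 150/230]
  130 → disc 3 (new)  [load 130/230]
  130 → disc 4 (new)  [load 130/230]
  120 → disc 5 (new)  [load 120/230]
  70 → disc 2  [load 220/230]
  60 → disc 1  [load 230/230]
  60 → disc 3  [load 190/230]
  60 → disc 4  [load 190/230]
  60 → disc 5  [load 180/230]
  50 → disc 5  [load 230/230]
  40 → disc 3  [load 230/230]
  40 → disc 4  [load 230/230]
  30 → disc 6 (new)  [load 30/230]
6 discs opened.

6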